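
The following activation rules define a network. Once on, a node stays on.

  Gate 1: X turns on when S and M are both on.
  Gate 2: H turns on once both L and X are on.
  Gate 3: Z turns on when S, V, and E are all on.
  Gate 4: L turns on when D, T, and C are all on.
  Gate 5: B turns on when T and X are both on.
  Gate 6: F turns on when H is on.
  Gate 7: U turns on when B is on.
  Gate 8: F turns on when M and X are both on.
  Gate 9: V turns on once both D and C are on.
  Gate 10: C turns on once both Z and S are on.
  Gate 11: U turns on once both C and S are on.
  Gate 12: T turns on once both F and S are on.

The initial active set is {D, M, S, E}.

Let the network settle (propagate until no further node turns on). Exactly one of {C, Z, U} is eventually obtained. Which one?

Gate 1: S and M on → X on.
M and X are on, so F turns on (Gate 8).
Gate 12: F and S on → T on.
Gate 5: T and X on → B on.
Gate 7: B on → U on.
C would need Z and S (Gate 10), but Z never turns on. Z would need S, V, and E (Gate 3), but V never turns on.

U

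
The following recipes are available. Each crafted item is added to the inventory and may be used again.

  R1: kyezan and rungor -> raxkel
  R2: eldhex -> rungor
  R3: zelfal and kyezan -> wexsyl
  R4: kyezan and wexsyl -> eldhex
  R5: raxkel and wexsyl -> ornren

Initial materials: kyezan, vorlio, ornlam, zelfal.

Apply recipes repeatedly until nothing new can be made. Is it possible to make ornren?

Using R3, zelfal and kyezan make wexsyl.
Using R4, kyezan and wexsyl make eldhex.
eldhex -> rungor (R2).
Using R1, kyezan and rungor make raxkel.
Using R5, raxkel and wexsyl make ornren.

Yes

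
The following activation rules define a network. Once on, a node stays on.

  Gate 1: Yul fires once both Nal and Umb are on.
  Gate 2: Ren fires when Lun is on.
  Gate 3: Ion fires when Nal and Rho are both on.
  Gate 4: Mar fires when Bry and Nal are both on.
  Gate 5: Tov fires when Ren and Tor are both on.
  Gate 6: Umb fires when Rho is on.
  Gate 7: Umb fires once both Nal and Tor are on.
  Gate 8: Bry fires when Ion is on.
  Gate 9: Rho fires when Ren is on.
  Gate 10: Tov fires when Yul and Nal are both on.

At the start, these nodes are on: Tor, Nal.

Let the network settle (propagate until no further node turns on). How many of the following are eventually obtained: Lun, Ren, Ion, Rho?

No rule produces Lun, and it is not given.
Ren would need Lun (Gate 2), but Lun never turns on.
Ion would need Nal and Rho (Gate 3), but Rho never turns on.
Rho would need Ren (Gate 9), but Ren never turns on.
None of the 4 are reached.

0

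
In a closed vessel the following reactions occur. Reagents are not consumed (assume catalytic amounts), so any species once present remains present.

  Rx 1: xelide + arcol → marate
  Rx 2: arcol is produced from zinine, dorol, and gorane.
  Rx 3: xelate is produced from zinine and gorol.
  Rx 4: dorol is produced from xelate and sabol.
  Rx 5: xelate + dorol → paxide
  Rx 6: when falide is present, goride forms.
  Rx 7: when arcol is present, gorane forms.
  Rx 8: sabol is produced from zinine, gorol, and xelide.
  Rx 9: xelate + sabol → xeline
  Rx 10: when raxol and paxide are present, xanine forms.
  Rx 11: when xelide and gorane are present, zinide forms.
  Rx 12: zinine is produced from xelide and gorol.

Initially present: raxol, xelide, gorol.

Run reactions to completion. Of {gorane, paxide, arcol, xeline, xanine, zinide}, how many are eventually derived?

xelide and gorol present → zinine forms (Rx 12).
zinine and gorol present → xelate forms (Rx 3).
zinine, gorol, and xelide present → sabol forms (Rx 8).
xelate and sabol present → dorol forms (Rx 4).
xelate and sabol present → xeline forms (Rx 9).
xelate and dorol present → paxide forms (Rx 5).
raxol and paxide present → xanine forms (Rx 10).
gorane would need arcol (Rx 7), but arcol never forms.
paxide: reached.
arcol would need zinine, dorol, and gorane (Rx 2), but gorane never forms.
xeline: reached.
xanine: reached.
zinide would need xelide and gorane (Rx 11), but gorane never forms.
Reached: paxide, xeline, and xanine — 3 of the 6.

3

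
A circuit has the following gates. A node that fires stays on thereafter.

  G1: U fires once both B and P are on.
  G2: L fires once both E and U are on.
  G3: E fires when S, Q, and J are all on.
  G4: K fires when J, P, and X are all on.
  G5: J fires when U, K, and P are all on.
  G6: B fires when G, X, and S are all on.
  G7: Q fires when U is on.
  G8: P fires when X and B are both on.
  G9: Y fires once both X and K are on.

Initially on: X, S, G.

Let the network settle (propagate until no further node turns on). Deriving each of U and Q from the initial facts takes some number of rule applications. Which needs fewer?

U

U: G6: G, X, and S on → B on. G8: X and B on → P on. G1: B and P on → U on. [3 rule applications]
Q: G, X, and S are on, so B fires (G6). G8: X and B on → P on. G1: B and P on → U on. G7: U on → Q on. [4 rule applications]
U needs fewer.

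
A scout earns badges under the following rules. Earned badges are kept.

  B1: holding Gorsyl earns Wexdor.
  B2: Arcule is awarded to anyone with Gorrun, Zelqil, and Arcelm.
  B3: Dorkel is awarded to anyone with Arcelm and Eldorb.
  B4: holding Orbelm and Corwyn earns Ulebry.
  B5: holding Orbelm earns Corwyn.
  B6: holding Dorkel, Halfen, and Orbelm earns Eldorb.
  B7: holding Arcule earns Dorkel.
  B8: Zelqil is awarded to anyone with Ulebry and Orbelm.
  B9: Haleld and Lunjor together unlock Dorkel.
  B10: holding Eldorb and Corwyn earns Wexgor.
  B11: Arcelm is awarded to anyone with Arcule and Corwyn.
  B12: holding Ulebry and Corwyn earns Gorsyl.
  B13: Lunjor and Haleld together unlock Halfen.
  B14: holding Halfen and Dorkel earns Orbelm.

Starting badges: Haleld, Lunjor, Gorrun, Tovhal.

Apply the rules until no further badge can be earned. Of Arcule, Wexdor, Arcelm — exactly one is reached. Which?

Wexdor

With Haleld and Lunjor, Dorkel is earned (B9).
With Lunjor and Haleld, Halfen is earned (B13).
With Halfen and Dorkel, Orbelm is earned (B14).
With Orbelm, Corwyn is earned (B5).
With Orbelm and Corwyn, Ulebry is earned (B4).
With Ulebry and Corwyn, Gorsyl is earned (B12).
With Gorsyl, Wexdor is earned (B1).
Arcule would need Gorrun, Zelqil, and Arcelm (B2), but Arcelm is never earned. Arcelm would need Arcule and Corwyn (B11), but Arcule is never earned.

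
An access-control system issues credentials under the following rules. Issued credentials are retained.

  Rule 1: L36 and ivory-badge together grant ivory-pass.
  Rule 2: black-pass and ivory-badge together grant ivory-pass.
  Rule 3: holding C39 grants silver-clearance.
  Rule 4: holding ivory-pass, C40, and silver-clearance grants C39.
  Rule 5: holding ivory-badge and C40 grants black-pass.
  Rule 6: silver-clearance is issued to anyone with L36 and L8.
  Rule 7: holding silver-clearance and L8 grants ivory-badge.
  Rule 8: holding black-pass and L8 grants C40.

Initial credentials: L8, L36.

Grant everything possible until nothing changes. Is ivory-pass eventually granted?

Holding L36 and L8 grants silver-clearance (Rule 6).
Holding silver-clearance and L8 grants ivory-badge (Rule 7).
Holding L36 and ivory-badge grants ivory-pass (Rule 1).

Yes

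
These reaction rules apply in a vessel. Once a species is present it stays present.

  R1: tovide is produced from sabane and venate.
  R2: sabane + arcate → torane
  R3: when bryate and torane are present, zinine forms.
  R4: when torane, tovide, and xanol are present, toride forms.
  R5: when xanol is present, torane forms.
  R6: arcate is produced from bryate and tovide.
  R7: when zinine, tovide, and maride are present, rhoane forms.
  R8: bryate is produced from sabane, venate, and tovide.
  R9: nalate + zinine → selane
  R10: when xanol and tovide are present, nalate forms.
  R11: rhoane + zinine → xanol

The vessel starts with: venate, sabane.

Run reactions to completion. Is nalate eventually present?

No

nalate would need xanol and tovide (R10), but xanol never forms.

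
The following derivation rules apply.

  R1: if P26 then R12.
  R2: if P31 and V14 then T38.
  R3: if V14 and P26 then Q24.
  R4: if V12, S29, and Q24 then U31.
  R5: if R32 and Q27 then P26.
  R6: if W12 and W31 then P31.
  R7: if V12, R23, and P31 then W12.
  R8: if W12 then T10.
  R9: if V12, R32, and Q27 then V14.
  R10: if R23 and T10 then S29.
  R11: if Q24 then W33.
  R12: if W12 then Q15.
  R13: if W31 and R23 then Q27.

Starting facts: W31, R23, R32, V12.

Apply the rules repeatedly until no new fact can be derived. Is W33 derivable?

Yes

W31 and R23 hold, so Q27 follows (R13).
From V12, R32, and Q27, R9 gives V14.
R32 and Q27 hold, so P26 follows (R5).
V14 and P26 hold, so Q24 follows (R3).
From Q24, R11 gives W33.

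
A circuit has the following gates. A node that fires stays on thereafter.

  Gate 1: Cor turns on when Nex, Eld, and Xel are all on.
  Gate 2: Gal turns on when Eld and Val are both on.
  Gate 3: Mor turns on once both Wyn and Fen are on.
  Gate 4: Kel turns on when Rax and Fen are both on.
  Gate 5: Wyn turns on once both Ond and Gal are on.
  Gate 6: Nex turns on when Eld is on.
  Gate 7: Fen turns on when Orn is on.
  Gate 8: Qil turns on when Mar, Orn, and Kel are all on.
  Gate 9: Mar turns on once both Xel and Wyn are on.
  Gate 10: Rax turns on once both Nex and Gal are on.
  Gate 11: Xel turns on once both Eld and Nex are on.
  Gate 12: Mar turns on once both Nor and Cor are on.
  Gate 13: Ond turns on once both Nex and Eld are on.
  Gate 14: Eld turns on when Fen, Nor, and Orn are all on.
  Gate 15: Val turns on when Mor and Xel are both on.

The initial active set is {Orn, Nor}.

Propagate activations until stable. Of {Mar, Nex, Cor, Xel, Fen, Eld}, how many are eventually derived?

6

Gate 7: Orn on → Fen on.
Fen, Nor, and Orn are on, so Eld turns on (Gate 14).
Eld is on, so Nex turns on (Gate 6).
Gate 11: Eld and Nex on → Xel on.
Gate 1: Nex, Eld, and Xel on → Cor on.
Gate 12: Nor and Cor on → Mar on.
Mar: reached.
Nex: reached.
Cor: reached.
Xel: reached.
Fen: reached.
Eld: reached.
All 6 are reached.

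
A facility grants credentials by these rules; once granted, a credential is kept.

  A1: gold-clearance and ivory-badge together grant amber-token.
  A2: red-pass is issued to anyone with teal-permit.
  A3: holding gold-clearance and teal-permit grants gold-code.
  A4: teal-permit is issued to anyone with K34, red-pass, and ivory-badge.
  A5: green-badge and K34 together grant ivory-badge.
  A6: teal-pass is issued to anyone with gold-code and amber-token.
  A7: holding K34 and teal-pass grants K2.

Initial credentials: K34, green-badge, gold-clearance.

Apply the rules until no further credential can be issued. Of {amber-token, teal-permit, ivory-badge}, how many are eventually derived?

Holding green-badge and K34 grants ivory-badge (A5).
Holding gold-clearance and ivory-badge grants amber-token (A1).
amber-token: reached.
teal-permit would need K34, red-pass, and ivory-badge (A4), but red-pass is never granted.
ivory-badge: reached.
Reached: amber-token and ivory-badge — 2 of the 3.

2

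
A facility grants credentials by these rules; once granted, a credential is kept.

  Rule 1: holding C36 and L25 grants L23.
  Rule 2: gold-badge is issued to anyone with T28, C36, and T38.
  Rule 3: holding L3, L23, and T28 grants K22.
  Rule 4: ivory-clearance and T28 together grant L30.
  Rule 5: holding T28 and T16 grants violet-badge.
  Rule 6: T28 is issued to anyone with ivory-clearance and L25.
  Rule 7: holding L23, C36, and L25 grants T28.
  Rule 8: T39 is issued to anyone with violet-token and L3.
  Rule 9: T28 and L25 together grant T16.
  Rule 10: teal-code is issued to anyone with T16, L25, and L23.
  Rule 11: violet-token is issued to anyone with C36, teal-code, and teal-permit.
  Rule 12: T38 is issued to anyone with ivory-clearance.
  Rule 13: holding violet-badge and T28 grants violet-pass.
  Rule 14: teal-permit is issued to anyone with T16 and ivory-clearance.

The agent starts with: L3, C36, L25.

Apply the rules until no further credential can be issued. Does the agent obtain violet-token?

violet-token would need C36, teal-code, and teal-permit (Rule 11), but teal-permit is never granted.

No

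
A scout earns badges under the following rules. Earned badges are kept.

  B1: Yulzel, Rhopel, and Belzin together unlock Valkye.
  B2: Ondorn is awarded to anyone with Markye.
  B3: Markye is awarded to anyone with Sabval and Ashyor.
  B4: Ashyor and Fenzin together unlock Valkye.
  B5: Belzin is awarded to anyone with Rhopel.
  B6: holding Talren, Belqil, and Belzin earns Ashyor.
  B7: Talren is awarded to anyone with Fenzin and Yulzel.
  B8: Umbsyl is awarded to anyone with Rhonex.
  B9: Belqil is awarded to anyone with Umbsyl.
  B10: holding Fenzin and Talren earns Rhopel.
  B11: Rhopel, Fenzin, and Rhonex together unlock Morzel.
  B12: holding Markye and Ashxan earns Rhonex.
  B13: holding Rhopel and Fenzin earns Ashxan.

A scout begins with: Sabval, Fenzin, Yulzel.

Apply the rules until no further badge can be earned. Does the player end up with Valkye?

Yes

With Fenzin and Yulzel, Talren is earned (B7).
With Fenzin and Talren, Rhopel is earned (B10).
With Rhopel, Belzin is earned (B5).
With Yulzel, Rhopel, and Belzin, Valkye is earned (B1).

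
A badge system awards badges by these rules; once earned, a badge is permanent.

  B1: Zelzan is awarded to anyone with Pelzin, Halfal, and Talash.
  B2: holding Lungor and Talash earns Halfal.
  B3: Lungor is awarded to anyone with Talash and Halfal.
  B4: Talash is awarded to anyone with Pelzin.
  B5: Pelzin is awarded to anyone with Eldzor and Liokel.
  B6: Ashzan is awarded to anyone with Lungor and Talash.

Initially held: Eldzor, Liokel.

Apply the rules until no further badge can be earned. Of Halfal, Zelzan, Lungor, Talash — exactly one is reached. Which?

Talash

With Eldzor and Liokel, Pelzin is earned (B5).
With Pelzin, Talash is earned (B4).
Lungor would need Talash and Halfal (B3), but Halfal is never earned. Zelzan would need Pelzin, Halfal, and Talash (B1), but Halfal is never earned. Halfal would need Lungor and Talash (B2), but Lungor is never earned.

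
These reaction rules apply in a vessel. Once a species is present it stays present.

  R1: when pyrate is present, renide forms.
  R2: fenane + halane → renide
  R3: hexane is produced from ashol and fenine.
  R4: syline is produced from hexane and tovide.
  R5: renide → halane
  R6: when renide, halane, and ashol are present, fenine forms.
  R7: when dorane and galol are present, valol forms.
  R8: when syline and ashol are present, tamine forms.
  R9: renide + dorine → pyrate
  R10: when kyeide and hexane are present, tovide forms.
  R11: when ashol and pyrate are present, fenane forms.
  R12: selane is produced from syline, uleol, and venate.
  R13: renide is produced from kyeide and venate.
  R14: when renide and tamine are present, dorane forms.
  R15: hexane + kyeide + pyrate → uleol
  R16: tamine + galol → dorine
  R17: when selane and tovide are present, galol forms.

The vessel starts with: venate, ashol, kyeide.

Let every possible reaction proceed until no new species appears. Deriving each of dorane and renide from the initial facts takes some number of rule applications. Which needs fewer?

renide

renide: kyeide and venate present → renide forms (R13). [1 rule application]
dorane: kyeide and venate present → renide forms (R13). renide present → halane forms (R5). renide, halane, and ashol present → fenine forms (R6). ashol and fenine present → hexane forms (R3). kyeide and hexane present → tovide forms (R10). hexane and tovide present → syline forms (R4). syline and ashol present → tamine forms (R8). renide and tamine present → dorane forms (R14). [8 rule applications]
renide needs fewer.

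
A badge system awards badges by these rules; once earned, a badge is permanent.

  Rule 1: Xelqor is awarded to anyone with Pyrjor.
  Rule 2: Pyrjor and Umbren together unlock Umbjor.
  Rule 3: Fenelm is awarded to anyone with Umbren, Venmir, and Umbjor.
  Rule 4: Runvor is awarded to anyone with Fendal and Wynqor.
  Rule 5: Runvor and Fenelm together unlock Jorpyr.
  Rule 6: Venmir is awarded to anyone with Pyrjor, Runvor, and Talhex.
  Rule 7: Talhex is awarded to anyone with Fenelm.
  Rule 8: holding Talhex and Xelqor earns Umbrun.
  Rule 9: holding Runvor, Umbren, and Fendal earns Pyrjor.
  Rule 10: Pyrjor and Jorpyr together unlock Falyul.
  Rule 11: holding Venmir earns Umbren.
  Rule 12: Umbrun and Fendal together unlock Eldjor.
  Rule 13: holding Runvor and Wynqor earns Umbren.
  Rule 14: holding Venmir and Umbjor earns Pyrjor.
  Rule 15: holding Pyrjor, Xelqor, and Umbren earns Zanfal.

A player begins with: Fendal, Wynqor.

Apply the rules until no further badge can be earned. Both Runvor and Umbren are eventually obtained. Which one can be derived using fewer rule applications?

Runvor

Runvor: With Fendal and Wynqor, Runvor is earned (Rule 4). [1 rule application]
Umbren: With Fendal and Wynqor, Runvor is earned (Rule 4). With Runvor and Wynqor, Umbren is earned (Rule 13). [2 rule applications]
Runvor needs fewer.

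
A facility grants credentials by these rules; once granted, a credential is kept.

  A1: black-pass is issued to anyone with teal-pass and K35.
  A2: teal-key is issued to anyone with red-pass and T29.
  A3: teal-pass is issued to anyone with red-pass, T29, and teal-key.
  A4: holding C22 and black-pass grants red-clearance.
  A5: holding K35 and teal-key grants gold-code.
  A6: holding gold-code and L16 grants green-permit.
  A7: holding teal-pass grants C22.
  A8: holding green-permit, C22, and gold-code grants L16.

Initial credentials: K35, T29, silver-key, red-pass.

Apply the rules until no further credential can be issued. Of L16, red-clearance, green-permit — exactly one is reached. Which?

red-clearance

Holding red-pass and T29 grants teal-key (A2).
Holding red-pass, T29, and teal-key grants teal-pass (A3).
Holding teal-pass grants C22 (A7).
Holding teal-pass and K35 grants black-pass (A1).
Holding C22 and black-pass grants red-clearance (A4).
green-permit would need gold-code and L16 (A6), but L16 is never granted. L16 would need green-permit, C22, and gold-code (A8), but green-permit is never granted.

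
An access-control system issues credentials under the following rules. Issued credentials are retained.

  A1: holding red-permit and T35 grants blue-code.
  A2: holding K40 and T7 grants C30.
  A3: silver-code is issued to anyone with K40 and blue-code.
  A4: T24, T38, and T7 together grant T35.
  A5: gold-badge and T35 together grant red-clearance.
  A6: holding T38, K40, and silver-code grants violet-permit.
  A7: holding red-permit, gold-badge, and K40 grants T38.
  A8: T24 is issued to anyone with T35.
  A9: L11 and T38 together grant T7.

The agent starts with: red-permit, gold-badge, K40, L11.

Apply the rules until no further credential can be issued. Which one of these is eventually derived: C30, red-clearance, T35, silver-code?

C30

Holding red-permit, gold-badge, and K40 grants T38 (A7).
Holding L11 and T38 grants T7 (A9).
Holding K40 and T7 grants C30 (A2).
silver-code would need K40 and blue-code (A3), but blue-code is never granted. red-clearance would need gold-badge and T35 (A5), but T35 is never granted. T35 would need T24, T38, and T7 (A4), but T24 is never granted.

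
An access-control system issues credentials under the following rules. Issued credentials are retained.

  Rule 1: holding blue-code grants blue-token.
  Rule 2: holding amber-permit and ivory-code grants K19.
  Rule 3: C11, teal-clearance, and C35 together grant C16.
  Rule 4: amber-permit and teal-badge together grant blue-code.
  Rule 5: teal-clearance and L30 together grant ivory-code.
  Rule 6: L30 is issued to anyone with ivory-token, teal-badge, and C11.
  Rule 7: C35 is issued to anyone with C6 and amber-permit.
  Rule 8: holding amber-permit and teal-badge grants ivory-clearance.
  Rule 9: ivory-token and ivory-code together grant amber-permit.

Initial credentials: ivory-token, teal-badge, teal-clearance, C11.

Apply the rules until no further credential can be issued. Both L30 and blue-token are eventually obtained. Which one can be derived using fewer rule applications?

L30

L30: Holding ivory-token, teal-badge, and C11 grants L30 (Rule 6). [1 rule application]
blue-token: Holding ivory-token, teal-badge, and C11 grants L30 (Rule 6). Holding teal-clearance and L30 grants ivory-code (Rule 5). Holding ivory-token and ivory-code grants amber-permit (Rule 9). Holding amber-permit and teal-badge grants blue-code (Rule 4). Holding blue-code grants blue-token (Rule 1). [5 rule applications]
L30 needs fewer.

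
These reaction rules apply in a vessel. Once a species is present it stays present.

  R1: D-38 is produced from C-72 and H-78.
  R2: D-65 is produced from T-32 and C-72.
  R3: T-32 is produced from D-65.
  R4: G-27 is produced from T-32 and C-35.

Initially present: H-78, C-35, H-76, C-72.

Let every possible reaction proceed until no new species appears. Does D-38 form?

C-72 and H-78 present → D-38 forms (R1).

Yes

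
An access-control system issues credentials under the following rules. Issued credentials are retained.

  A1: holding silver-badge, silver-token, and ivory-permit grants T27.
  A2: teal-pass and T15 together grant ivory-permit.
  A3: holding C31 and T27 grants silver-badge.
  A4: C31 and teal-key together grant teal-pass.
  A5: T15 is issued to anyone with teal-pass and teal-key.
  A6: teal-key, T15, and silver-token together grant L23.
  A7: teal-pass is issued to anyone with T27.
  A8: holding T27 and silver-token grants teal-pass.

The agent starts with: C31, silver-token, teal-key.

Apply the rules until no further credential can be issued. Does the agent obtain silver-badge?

silver-badge would need C31 and T27 (A3), but T27 is never granted.

No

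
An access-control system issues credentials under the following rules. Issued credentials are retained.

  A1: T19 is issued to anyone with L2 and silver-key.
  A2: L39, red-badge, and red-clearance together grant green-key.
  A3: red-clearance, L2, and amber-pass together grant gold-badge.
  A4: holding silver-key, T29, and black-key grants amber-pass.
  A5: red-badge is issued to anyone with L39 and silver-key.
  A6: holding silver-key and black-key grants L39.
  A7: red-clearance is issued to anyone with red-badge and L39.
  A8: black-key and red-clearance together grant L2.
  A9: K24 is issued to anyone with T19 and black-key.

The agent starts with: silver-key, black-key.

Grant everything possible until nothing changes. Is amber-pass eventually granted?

amber-pass would need silver-key, T29, and black-key (A4), but T29 is never granted.

No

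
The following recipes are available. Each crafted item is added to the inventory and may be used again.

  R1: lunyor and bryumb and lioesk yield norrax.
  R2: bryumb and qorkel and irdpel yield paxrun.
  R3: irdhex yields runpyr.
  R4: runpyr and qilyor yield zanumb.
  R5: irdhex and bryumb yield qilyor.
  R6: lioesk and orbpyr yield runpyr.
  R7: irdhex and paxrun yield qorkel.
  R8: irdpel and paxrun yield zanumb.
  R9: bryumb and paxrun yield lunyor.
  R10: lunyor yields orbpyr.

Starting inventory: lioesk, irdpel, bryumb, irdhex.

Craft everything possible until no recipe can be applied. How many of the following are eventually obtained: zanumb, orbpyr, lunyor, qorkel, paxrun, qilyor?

2

Using R5, irdhex and bryumb make qilyor.
Using R3, irdhex makes runpyr.
runpyr and qilyor → zanumb (R4).
zanumb: reached.
orbpyr would need lunyor (R10), but lunyor is never obtained.
lunyor would need bryumb and paxrun (R9), but paxrun is never obtained.
qorkel would need irdhex and paxrun (R7), but paxrun is never obtained.
paxrun would need bryumb, qorkel, and irdpel (R2), but qorkel is never obtained.
qilyor: reached.
Reached: zanumb and qilyor — 2 of the 6.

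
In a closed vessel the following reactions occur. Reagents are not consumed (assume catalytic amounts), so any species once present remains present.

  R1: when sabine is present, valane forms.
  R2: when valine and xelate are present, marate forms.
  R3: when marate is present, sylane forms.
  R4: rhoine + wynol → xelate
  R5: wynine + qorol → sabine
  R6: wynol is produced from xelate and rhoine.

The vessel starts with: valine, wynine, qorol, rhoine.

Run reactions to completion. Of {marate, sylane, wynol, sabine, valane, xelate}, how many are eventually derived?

2

wynine and qorol present → sabine forms (R5).
sabine present → valane forms (R1).
marate would need valine and xelate (R2), but xelate never forms.
sylane would need marate (R3), but marate never forms.
wynol would need xelate and rhoine (R6), but xelate never forms.
sabine: reached.
valane: reached.
xelate would need rhoine and wynol (R4), but wynol never forms.
Reached: sabine and valane — 2 of the 6.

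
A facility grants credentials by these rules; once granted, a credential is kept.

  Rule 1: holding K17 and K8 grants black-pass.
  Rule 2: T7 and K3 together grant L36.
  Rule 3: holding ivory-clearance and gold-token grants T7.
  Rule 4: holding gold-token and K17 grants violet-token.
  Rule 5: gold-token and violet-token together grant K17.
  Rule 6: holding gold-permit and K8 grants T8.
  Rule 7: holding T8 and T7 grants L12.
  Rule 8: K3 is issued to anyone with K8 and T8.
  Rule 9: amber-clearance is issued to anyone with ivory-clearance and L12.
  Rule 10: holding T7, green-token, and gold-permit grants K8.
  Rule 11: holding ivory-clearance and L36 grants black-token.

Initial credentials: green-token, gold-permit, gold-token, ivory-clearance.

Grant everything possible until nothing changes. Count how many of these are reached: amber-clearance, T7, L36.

3

Holding ivory-clearance and gold-token grants T7 (Rule 3).
Holding T7, green-token, and gold-permit grants K8 (Rule 10).
Holding gold-permit and K8 grants T8 (Rule 6).
Holding T8 and T7 grants L12 (Rule 7).
Holding K8 and T8 grants K3 (Rule 8).
Holding T7 and K3 grants L36 (Rule 2).
Holding ivory-clearance and L12 grants amber-clearance (Rule 9).
amber-clearance: reached.
T7: reached.
L36: reached.
All 3 are reached.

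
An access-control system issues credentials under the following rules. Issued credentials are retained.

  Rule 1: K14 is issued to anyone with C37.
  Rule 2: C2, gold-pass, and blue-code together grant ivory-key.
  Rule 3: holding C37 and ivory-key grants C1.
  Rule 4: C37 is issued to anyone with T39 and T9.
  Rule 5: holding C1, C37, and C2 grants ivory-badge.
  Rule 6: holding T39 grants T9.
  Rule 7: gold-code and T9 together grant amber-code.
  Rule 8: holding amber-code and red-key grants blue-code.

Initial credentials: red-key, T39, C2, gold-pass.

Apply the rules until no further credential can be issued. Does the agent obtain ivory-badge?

No

ivory-badge would need C1, C37, and C2 (Rule 5), but C1 is never granted.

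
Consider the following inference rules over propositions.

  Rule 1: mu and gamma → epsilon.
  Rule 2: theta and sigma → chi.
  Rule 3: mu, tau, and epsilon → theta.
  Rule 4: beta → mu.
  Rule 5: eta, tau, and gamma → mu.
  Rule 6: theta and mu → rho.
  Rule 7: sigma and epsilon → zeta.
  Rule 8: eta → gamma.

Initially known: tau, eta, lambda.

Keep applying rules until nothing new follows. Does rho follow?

From eta, Rule 8 gives gamma.
eta, tau, and gamma hold, so mu follows (Rule 5).
From mu and gamma, Rule 1 gives epsilon.
mu, tau, and epsilon hold, so theta follows (Rule 3).
From theta and mu, Rule 6 gives rho.

Yes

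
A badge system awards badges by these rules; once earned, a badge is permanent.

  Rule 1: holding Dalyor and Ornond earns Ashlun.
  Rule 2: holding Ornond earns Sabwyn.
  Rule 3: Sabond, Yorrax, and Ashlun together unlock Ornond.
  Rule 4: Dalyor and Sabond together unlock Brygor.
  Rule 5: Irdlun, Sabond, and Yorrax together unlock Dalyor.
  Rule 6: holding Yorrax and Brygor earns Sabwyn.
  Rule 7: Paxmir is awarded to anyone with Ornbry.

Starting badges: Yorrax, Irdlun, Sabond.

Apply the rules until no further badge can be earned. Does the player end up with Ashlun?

No

Ashlun would need Dalyor and Ornond (Rule 1), but Ornond is never earned.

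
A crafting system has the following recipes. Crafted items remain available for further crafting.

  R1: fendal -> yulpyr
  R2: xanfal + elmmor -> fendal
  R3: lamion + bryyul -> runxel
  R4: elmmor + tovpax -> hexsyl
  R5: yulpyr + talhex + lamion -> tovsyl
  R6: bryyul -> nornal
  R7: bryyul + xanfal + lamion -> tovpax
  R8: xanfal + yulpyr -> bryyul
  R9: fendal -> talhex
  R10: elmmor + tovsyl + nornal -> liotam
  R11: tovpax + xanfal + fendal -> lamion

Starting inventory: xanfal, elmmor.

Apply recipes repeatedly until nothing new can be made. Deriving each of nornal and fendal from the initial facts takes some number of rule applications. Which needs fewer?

fendal

fendal: Using R2, xanfal and elmmor make fendal. [1 rule application]
nornal: Using R2, xanfal and elmmor make fendal. Using R1, fendal makes yulpyr. Using R8, xanfal and yulpyr make bryyul. Using R6, bryyul makes nornal. [4 rule applications]
fendal needs fewer.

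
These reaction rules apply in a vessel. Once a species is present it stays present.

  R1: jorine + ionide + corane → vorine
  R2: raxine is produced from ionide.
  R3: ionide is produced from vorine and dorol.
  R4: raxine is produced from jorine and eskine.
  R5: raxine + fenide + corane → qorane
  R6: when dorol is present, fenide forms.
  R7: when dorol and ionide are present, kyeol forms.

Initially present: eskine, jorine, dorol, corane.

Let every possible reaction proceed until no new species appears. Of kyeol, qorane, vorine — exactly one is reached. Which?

qorane

dorol present → fenide forms (R6).
jorine and eskine present → raxine forms (R4).
raxine, fenide, and corane present → qorane forms (R5).
kyeol would need dorol and ionide (R7), but ionide never forms. vorine would need jorine, ionide, and corane (R1), but ionide never forms.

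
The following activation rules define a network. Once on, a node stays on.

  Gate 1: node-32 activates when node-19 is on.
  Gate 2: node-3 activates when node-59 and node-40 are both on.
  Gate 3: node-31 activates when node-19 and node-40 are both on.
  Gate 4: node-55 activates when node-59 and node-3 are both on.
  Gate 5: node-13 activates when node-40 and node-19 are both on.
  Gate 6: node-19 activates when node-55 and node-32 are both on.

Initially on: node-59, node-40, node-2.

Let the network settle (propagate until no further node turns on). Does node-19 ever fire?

No

node-19 would need node-55 and node-32 (Gate 6), but node-32 never turns on.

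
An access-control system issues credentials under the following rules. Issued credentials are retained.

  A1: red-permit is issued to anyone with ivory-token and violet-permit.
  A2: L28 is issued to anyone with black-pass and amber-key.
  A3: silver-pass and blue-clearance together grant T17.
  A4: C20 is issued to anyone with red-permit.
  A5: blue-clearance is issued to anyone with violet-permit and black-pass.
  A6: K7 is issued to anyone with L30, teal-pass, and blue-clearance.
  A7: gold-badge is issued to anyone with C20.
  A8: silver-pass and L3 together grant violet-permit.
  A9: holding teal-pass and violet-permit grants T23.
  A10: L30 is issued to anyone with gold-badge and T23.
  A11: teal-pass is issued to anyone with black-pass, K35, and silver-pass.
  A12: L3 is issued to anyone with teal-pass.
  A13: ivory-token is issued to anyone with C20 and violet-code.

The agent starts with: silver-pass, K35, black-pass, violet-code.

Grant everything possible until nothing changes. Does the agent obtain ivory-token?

ivory-token would need C20 and violet-code (A13), but C20 is never granted.

No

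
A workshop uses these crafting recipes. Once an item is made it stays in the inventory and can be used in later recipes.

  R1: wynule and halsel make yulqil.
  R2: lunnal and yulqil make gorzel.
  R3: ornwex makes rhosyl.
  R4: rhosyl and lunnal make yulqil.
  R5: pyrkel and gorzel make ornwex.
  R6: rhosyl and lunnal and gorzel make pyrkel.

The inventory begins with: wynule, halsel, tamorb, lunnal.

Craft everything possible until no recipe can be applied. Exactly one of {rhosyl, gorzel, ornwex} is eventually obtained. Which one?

Using R1, wynule and halsel make yulqil.
lunnal and yulqil → gorzel (R2).
rhosyl would need ornwex (R3), but ornwex is never obtained. ornwex would need pyrkel and gorzel (R5), but pyrkel is never obtained.

gorzel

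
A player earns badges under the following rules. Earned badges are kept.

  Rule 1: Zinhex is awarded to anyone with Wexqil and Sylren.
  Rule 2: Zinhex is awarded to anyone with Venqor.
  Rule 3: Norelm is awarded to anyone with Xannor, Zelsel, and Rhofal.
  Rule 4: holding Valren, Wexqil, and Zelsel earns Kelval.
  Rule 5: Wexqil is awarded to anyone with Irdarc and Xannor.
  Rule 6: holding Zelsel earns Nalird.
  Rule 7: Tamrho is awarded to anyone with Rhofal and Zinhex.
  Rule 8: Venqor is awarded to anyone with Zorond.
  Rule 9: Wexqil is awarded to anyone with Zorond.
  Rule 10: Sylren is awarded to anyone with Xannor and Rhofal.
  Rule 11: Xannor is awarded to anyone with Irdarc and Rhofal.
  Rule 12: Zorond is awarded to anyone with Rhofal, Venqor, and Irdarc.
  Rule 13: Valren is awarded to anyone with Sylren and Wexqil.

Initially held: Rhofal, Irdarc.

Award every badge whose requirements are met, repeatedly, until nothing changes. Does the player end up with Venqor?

No

Venqor would need Zorond (Rule 8), but Zorond is never earned.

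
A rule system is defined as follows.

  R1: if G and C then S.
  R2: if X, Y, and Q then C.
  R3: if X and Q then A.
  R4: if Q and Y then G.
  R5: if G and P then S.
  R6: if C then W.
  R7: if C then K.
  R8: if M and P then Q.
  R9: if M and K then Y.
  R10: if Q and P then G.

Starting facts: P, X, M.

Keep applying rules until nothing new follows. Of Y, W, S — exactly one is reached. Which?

From M and P, R8 gives Q.
Q and P hold, so G follows (R10).
G and P hold, so S follows (R5).
Y would need M and K (R9), but K is never established. W would need C (R6), but C is never established.

S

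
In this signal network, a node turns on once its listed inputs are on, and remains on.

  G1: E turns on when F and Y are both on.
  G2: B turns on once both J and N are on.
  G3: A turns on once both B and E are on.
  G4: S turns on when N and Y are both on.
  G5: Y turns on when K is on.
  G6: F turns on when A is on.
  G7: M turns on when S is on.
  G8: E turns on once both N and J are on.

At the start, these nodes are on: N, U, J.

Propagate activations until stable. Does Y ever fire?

Y would need K (G5), but K never turns on.

No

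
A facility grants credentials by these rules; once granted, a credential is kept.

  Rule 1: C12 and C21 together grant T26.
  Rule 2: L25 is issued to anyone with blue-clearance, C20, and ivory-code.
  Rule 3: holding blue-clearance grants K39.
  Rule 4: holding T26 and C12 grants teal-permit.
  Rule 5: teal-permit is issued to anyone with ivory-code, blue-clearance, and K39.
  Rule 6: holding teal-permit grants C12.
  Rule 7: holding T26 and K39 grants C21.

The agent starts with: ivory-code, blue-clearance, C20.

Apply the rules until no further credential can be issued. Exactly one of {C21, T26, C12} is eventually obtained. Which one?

Holding blue-clearance grants K39 (Rule 3).
Holding ivory-code, blue-clearance, and K39 grants teal-permit (Rule 5).
Holding teal-permit grants C12 (Rule 6).
T26 would need C12 and C21 (Rule 1), but C21 is never granted. C21 would need T26 and K39 (Rule 7), but T26 is never granted.

C12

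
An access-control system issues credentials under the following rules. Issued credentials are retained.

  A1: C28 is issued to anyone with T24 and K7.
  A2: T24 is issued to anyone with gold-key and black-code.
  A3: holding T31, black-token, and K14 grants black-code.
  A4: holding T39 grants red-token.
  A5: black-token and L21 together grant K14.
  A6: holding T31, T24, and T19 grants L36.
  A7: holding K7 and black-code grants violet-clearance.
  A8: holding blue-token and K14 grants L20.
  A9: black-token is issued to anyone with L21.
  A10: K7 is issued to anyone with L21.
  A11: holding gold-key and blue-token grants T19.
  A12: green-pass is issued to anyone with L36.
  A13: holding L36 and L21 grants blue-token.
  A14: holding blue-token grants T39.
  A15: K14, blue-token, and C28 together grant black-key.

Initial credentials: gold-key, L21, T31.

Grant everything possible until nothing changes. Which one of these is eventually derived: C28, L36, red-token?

Holding L21 grants K7 (A10).
Holding L21 grants black-token (A9).
Holding black-token and L21 grants K14 (A5).
Holding T31, black-token, and K14 grants black-code (A3).
Holding gold-key and black-code grants T24 (A2).
Holding T24 and K7 grants C28 (A1).
red-token would need T39 (A4), but T39 is never granted. L36 would need T31, T24, and T19 (A6), but T19 is never granted.

C28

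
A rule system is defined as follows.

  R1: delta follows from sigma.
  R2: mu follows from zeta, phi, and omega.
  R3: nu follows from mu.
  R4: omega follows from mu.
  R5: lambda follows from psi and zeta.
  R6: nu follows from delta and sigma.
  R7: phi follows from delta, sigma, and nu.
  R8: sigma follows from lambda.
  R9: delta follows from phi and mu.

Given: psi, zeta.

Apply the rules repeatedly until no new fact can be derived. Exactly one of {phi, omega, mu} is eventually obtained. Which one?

phi

From psi and zeta, R5 gives lambda.
From lambda, R8 gives sigma.
From sigma, R1 gives delta.
From delta and sigma, R6 gives nu.
delta, sigma, and nu hold, so phi follows (R7).
omega would need mu (R4), but mu is never established. mu would need zeta, phi, and omega (R2), but omega is never established.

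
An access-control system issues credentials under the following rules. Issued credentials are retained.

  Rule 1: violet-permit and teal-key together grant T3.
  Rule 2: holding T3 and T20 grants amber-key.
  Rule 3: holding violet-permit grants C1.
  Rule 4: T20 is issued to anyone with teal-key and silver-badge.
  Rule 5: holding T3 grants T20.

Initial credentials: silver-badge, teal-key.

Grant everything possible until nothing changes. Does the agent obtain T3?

T3 would need violet-permit and teal-key (Rule 1), but violet-permit is never granted.

No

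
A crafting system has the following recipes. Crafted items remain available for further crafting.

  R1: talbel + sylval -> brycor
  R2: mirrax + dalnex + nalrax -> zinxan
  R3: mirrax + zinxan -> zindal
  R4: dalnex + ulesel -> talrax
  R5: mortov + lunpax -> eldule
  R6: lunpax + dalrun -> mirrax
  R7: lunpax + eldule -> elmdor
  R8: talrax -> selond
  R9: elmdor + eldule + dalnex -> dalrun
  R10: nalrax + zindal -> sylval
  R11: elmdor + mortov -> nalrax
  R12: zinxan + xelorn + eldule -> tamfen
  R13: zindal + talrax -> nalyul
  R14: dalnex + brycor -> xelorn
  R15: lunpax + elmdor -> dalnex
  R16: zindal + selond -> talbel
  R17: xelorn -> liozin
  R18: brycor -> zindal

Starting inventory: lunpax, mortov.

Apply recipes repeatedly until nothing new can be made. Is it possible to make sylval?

Yes

Using R5, mortov and lunpax make eldule.
lunpax + eldule -> elmdor (R7).
Using R15, lunpax and elmdor make dalnex.
elmdor + mortov -> nalrax (R11).
Using R9, elmdor, eldule, and dalnex make dalrun.
lunpax + dalrun -> mirrax (R6).
mirrax + dalnex + nalrax -> zinxan (R2).
mirrax + zinxan -> zindal (R3).
nalrax + zindal -> sylval (R10).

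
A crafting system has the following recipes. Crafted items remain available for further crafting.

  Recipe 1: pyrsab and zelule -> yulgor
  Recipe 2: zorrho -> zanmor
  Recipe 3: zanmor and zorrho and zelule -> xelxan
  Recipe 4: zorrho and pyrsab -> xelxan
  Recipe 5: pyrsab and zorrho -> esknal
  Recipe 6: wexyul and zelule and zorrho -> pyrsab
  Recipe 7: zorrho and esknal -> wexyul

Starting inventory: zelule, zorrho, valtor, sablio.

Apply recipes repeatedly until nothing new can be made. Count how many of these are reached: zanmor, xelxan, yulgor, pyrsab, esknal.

zorrho -> zanmor (Recipe 2).
zanmor and zorrho and zelule -> xelxan (Recipe 3).
zanmor: reached.
xelxan: reached.
yulgor would need pyrsab and zelule (Recipe 1), but pyrsab is never obtained.
pyrsab would need wexyul, zelule, and zorrho (Recipe 6), but wexyul is never obtained.
esknal would need pyrsab and zorrho (Recipe 5), but pyrsab is never obtained.
Reached: zanmor and xelxan — 2 of the 5.

2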